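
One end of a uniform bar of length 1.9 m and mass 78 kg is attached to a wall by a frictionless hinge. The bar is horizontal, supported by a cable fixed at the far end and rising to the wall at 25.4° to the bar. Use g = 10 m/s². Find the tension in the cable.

T ≈ 909 N

Take torques about the hinge: T sin 25.4° · 1.9 = 78×10×0.95 = 741 N·m.
So T = 741 / (0.4289 × 1.9) = 909.23 N.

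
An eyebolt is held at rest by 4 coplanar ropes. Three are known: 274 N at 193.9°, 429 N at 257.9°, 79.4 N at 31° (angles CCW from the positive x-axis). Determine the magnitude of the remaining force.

Sum the known components: ΣF_x = -287.8 N, ΣF_y = -444.4 N.
For equilibrium the remaining force must supply (−ΣF_x, −ΣF_y) = (287.8, 444.4) N.
Magnitude = √((287.8)² + (444.4)²) = 529.5 N; direction = atan2(444.4, 287.8) = 57.1°.

F ≈ 529 N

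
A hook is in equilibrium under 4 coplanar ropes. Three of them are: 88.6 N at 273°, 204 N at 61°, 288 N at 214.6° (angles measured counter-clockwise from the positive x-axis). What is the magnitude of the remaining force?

Sum the known components: ΣF_x = -133.5 N, ΣF_y = -73.6 N.
For equilibrium the remaining force must supply (−ΣF_x, −ΣF_y) = (133.5, 73.6) N.
Magnitude = √((133.5)² + (73.6)²) = 152.5 N; direction = atan2(73.6, 133.5) = 28.9°.

F ≈ 152 N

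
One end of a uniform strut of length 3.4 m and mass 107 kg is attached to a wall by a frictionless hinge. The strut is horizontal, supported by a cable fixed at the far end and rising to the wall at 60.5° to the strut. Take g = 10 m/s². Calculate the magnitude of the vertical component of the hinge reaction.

|H_y| ≈ 535 N

Take torques about the hinge: T sin 60.5° · 3.4 = 107×10×1.7 = 1819 N·m.
So T = 1819 / (0.8704 × 3.4) = 614.69 N.
ΣF_y = 0: H_y = (107×10) − T sin 60.5° = 1070 − 535 = 535 N.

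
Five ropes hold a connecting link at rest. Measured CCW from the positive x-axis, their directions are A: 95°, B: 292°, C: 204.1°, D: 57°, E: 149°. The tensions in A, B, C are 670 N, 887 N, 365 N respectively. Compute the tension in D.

Resolve: ΣF_x = 670 cos 95° + 887 cos 292° + 365 cos 204.1° + T_D cos 57° + T_E cos 149° = 0.
        ΣF_y = 670 sin 95° + 887 sin 292° + 365 sin 204.1° + T_D sin 57° + T_E sin 149° = 0.
The known terms sum to (-59.3, -304) N, so 0.5446 T_D − 0.8572 T_E = 59.3 and 0.8387 T_D + 0.5150 T_E = 304.
Solving simultaneously: T_D = 291.3 N, T_E = 115.9 N.

T_D ≈ 291 N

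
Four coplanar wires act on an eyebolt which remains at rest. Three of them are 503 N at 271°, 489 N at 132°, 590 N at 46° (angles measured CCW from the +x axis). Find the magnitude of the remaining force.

Sum the known components: ΣF_x = 91.42 N, ΣF_y = 284.9 N.
For equilibrium the remaining force must supply (−ΣF_x, −ΣF_y) = (-91.42, -284.9) N.
Magnitude = √((-91.42)² + (-284.9)²) = 299.2 N; direction = atan2(-284.9, -91.42) = 252.2°.

F ≈ 299 N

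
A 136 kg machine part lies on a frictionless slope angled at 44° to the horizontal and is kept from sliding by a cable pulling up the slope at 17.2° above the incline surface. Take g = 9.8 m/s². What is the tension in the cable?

Take axes along and perpendicular to the incline. Weight components: W sin 44° = 925.8 N down-slope, W cos 44° = 958.7 N into the surface.
Along incline: T cos 17.2° = W sin 44° → T = 969.2 N.
Perpendicular: N = W cos 44° − T sin 17.2° = 672.1 N.

T ≈ 969 N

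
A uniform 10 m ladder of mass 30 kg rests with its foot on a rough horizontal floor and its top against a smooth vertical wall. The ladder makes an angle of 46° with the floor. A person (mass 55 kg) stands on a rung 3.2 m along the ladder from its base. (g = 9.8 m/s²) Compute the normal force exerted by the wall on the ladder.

Torques about the foot: N_wall · 10 sin 46° = 30×9.8×5 cos 46° + 55×9.8×3.2 cos 46° → N_wall = 308.52 N.

N_wall ≈ 309 N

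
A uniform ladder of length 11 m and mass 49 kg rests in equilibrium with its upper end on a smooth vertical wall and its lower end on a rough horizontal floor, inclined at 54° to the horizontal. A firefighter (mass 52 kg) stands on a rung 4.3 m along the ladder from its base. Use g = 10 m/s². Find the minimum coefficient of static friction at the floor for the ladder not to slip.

μ_min ≈ 0.322

ΣF_y = 0: N_floor = 49×10 + 52×10 = 1010 N.
Torques about the foot: N_wall · 11 sin 54° = 49×10×5.5 cos 54° + 52×10×4.3 cos 54° → N_wall = 325.69 N.
ΣF_x = 0: f_floor = N_wall = 325.69 N.
μ_min = f_floor / N_floor = 325.69 / 1010 = 0.3225.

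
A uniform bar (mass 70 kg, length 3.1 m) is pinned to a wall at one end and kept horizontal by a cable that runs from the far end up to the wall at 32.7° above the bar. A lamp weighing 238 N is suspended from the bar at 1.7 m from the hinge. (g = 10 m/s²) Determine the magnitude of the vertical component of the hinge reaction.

Take torques about the hinge: T sin 32.7° · 3.1 = 70×10×1.55 + 238×1.7 = 1489.6 N·m.
So T = 1489.6 / (0.5402 × 3.1) = 889.45 N.
ΣF_y = 0: H_y = (70×10 + 238) − T sin 32.7° = 938 − 480.52 = 457.48 N.

|H_y| ≈ 457 N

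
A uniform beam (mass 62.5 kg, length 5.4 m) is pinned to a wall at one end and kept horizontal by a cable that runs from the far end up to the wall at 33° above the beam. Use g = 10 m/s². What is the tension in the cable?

T ≈ 574 N

Take torques about the hinge: T sin 33° · 5.4 = 62.5×10×2.7 = 1687.5 N·m.
So T = 1687.5 / (0.5446 × 5.4) = 573.77 N.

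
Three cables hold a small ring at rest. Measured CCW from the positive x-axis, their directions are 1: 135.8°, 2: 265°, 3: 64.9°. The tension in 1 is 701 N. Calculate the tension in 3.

T_3 ≈ 1580 N

Resolve: ΣF_x = 701 cos 135.8° + T_2 cos 265° + T_3 cos 64.9° = 0.
        ΣF_y = 701 sin 135.8° + T_2 sin 265° + T_3 sin 64.9° = 0.
The known terms sum to (-502.6, 488.7) N, so -0.0872 T_2 + 0.4242 T_3 = 502.6 and -0.9962 T_2 + 0.9056 T_3 = -488.7.
Solving simultaneously: T_2 = 1928 N, T_3 = 1581 N.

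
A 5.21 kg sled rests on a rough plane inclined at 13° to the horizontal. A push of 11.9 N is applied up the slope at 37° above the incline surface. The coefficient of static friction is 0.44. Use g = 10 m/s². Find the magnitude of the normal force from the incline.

Axes along / perpendicular to the incline. W sin 13° = 11.72 N down-slope; W cos 13° = 50.76 N into the surface.
Perpendicular: N = W cos 13° − P sin 37° = 50.76 − 7.162 = 43.6 N.
Along incline: P cos 37° + f = W sin 13° (friction acts up-slope) → f = 11.72 − 9.504 = 2.216 N.
|f| = 2.216 N ≤ μN = 19.19 N, so the sled is indeed static.

N ≈ 43.6 N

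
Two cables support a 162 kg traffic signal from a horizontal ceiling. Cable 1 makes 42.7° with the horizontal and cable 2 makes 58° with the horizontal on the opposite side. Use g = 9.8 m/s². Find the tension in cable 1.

T_1 ≈ 856 N

Weight W = 162 × 9.8 = 1588 N acts straight down.
Horizontal: T_1 cos 42.7° = T_2 cos 58°  →  T_2 = 1.387 T_1.
Vertical: T_1 sin 42.7° + T_2 sin 58° = 1588.
Substituting the horizontal relation into the vertical equation gives 1.854 T_1 = 1588, so T_1 = 856.2 N.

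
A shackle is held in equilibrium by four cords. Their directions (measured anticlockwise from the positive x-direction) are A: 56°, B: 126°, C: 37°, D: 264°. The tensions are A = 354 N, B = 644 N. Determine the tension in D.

T_D ≈ 1040 N

Resolve: ΣF_x = 354 cos 56° + 644 cos 126° + T_C cos 37° + T_D cos 264° = 0.
        ΣF_y = 354 sin 56° + 644 sin 126° + T_C sin 37° + T_D sin 264° = 0.
The known terms sum to (-180.6, 814.5) N, so 0.7986 T_C − 0.1045 T_D = 180.6 and 0.6018 T_C − 0.9945 T_D = -814.5.
Solving simultaneously: T_C = 362 N, T_D = 1038 N.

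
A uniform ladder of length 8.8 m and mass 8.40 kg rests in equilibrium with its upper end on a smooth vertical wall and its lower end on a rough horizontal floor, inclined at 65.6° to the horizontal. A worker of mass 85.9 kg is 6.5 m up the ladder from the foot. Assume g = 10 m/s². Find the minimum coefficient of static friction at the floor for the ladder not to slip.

μ_min ≈ 0.325

ΣF_y = 0: N_floor = 8.40×10 + 85.9×10 = 943 N.
Torques about the foot: N_wall · 8.8 sin 65.6° = 8.40×10×4.4 cos 65.6° + 85.9×10×6.5 cos 65.6° → N_wall = 306.87 N.
ΣF_x = 0: f_floor = N_wall = 306.87 N.
μ_min = f_floor / N_floor = 306.87 / 943 = 0.3254.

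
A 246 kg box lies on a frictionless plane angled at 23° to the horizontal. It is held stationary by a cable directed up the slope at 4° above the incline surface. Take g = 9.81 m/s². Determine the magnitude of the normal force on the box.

N ≈ 2160 N

Take axes along and perpendicular to the incline. Weight components: W sin 23° = 942.9 N down-slope, W cos 23° = 2221 N into the surface.
Along incline: T cos 4° = W sin 23° → T = 945.2 N.
Perpendicular: N = W cos 23° − T sin 4° = 2155 N.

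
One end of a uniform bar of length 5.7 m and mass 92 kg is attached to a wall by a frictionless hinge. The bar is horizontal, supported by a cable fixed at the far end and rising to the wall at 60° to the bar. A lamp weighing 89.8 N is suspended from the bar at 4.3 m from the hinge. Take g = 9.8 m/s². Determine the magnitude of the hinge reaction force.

Take torques about the hinge: T sin 60° · 5.7 = 92×9.8×2.85 + 89.8×4.3 = 2955.7 N·m.
So T = 2955.7 / (0.8660 × 5.7) = 598.76 N.
ΣF_x = 0: H_x = T cos 60° = 299.38 N.
ΣF_y = 0: H_y = (92×9.8 + 89.8) − T sin 60° = 991.4 − 518.54 = 472.86 N.
|H| = √(H_x² + H_y²) = √((299.38)² + (472.86)²) = 559.66 N.

|H| ≈ 560 N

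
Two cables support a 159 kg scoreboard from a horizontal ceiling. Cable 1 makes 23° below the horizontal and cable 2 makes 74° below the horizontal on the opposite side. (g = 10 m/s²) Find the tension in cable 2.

T_2 ≈ 1470 N

Weight W = 159 × 10 = 1590 N acts straight down.
Horizontal: T_1 cos 23° = T_2 cos 74°  →  T_1 = 0.2994 T_2.
Vertical: T_1 sin 23° + T_2 sin 74° = 1590.
Substituting the horizontal relation into the vertical equation gives 1.078 T_2 = 1590, so T_2 = 1475 N.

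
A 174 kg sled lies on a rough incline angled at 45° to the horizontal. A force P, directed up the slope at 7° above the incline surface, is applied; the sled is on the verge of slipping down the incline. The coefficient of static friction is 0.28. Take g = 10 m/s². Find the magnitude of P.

On the verge of sliding down the incline, friction equals μN and acts up the slope.
Perpendicular: N + P sin 7° = W cos 45° = 1230 N.
Along incline: P cos 7° + μN = W sin 45° with W sin 45° = 1230 N.
Solving the pair for P and N: P = 924.3 N, N = 1118 N (and f = μN = 313 N).

P ≈ 924 N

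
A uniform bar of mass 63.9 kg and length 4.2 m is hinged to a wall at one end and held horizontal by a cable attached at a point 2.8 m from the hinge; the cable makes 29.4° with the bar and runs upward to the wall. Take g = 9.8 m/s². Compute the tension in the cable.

Take torques about the hinge: T sin 29.4° · 2.8 = 63.9×9.8×2.1 = 1315.1 N·m.
So T = 1315.1 / (0.4909 × 2.8) = 956.74 N.

T ≈ 957 N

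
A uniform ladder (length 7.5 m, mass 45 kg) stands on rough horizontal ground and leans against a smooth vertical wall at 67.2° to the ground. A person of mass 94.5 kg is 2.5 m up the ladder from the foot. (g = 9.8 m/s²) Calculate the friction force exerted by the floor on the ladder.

f ≈ 222 N

Torques about the foot: N_wall · 7.5 sin 67.2° = 45×9.8×3.75 cos 67.2° + 94.5×9.8×2.5 cos 67.2° → N_wall = 222.46 N.
ΣF_x = 0: f_floor = N_wall = 222.46 N.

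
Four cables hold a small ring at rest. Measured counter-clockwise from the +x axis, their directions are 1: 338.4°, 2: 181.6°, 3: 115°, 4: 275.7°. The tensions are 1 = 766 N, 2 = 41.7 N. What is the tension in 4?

Resolve: ΣF_x = 766 cos 338.4° + 41.7 cos 181.6° + T_3 cos 115° + T_4 cos 275.7° = 0.
        ΣF_y = 766 sin 338.4° + 41.7 sin 181.6° + T_3 sin 115° + T_4 sin 275.7° = 0.
The known terms sum to (670.5, -283.1) N, so -0.4226 T_3 + 0.0993 T_4 = -670.5 and 0.9063 T_3 − 0.9951 T_4 = 283.1.
Solving simultaneously: T_3 = 1934 N, T_4 = 1477 N.

T_4 ≈ 1480 N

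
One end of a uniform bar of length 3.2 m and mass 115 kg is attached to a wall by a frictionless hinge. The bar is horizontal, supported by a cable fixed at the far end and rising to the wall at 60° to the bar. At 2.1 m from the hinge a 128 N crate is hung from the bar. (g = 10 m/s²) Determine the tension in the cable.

Take torques about the hinge: T sin 60° · 3.2 = 115×10×1.6 + 128×2.1 = 2108.8 N·m.
So T = 2108.8 / (0.8660 × 3.2) = 760.95 N.

T ≈ 761 N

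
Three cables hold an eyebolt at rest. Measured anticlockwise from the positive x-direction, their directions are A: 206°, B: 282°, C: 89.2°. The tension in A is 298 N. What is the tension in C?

Resolve: ΣF_x = 298 cos 206° + T_B cos 282° + T_C cos 89.2° = 0.
        ΣF_y = 298 sin 206° + T_B sin 282° + T_C sin 89.2° = 0.
The known terms sum to (-267.8, -130.6) N, so 0.2079 T_B + 0.0140 T_C = 267.8 and -0.9781 T_B + 0.9999 T_C = 130.6.
Solving simultaneously: T_B = 1201 N, T_C = 1305 N.

T_C ≈ 1310 N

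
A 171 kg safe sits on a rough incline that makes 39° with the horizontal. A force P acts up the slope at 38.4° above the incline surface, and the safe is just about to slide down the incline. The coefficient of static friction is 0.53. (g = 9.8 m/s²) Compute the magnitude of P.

On the verge of sliding down the incline, friction equals μN and acts up the slope.
Perpendicular: N + P sin 38.4° = W cos 39° = 1302 N.
Along incline: P cos 38.4° + μN = W sin 39° with W sin 39° = 1055 N.
Solving the pair for P and N: P = 801.7 N, N = 804.3 N (and f = μN = 426.3 N).

P ≈ 802 N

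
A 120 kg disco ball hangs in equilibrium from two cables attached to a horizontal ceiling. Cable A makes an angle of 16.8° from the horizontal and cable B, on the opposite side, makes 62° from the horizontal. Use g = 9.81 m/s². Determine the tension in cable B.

T_B ≈ 1150 N

Weight W = 120 × 9.81 = 1177 N acts straight down.
Horizontal: T_A cos 16.8° = T_B cos 62°  →  T_A = 0.4904 T_B.
Vertical: T_A sin 16.8° + T_B sin 62° = 1177.
Substituting the horizontal relation into the vertical equation gives 1.025 T_B = 1177, so T_B = 1149 N.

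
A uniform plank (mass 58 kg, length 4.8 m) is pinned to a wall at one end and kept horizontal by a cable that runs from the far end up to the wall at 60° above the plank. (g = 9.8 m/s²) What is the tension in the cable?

Take torques about the hinge: T sin 60° · 4.8 = 58×9.8×2.4 = 1364.2 N·m.
So T = 1364.2 / (0.8660 × 4.8) = 328.17 N.

T ≈ 328 N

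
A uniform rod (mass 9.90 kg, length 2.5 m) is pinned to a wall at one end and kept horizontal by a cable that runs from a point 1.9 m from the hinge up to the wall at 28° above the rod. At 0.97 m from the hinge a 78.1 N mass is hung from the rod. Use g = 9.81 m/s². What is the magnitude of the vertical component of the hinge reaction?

|H_y| ≈ 71.5 N

Take torques about the hinge: T sin 28° · 1.9 = 9.90×9.81×1.25 + 78.1×0.97 = 197.16 N·m.
So T = 197.16 / (0.4695 × 1.9) = 221.03 N.
ΣF_y = 0: H_y = (9.90×9.81 + 78.1) − T sin 28° = 175.22 − 103.77 = 71.453 N.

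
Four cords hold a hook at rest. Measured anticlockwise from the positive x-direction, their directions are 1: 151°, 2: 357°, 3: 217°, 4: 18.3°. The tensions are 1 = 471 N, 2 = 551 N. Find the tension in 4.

T_4 ≈ 237 N

Resolve: ΣF_x = 471 cos 151° + 551 cos 357° + T_3 cos 217° + T_4 cos 18.3° = 0.
        ΣF_y = 471 sin 151° + 551 sin 357° + T_3 sin 217° + T_4 sin 18.3° = 0.
The known terms sum to (138.3, 199.5) N, so -0.7986 T_3 + 0.9494 T_4 = -138.3 and -0.6018 T_3 + 0.3140 T_4 = -199.5.
Solving simultaneously: T_3 = 455.4 N, T_4 = 237.4 N.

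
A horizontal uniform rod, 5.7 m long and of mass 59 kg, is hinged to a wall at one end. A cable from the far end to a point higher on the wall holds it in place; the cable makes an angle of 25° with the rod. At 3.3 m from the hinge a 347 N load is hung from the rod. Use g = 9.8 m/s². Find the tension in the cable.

Take torques about the hinge: T sin 25° · 5.7 = 59×9.8×2.85 + 347×3.3 = 2793 N·m.
So T = 2793 / (0.4226 × 5.7) = 1159.4 N.

T ≈ 1160 N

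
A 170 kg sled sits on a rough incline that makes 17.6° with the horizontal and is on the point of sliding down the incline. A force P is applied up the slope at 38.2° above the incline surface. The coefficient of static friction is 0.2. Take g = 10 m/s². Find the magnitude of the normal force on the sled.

N ≈ 1440 N

On the verge of sliding down the incline, friction equals μN and acts up the slope.
Perpendicular: N + P sin 38.2° = W cos 17.6° = 1620 N.
Along incline: P cos 38.2° + μN = W sin 17.6° with W sin 17.6° = 514 N.
Solving the pair for P and N: P = 286.8 N, N = 1443 N (and f = μN = 288.6 N).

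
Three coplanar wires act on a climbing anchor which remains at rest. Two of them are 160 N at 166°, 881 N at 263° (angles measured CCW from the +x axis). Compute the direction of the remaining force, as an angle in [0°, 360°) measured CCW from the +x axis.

θ ≈ 72.6°

Sum the known components: ΣF_x = -262.6 N, ΣF_y = -835.7 N.
For equilibrium the remaining force must supply (−ΣF_x, −ΣF_y) = (262.6, 835.7) N.
Magnitude = √((262.6)² + (835.7)²) = 876 N; direction = atan2(835.7, 262.6) = 72.6°.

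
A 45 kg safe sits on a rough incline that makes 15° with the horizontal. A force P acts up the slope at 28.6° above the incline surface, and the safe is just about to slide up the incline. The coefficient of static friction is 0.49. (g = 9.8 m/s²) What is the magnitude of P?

On the verge of sliding up the incline, friction equals μN and acts down the slope.
Perpendicular: N + P sin 28.6° = W cos 15° = 426 N.
Along incline: P cos 28.6° = W sin 15° + μN  with W sin 15° = 114.1 N.
Solving the pair for P and N: P = 290.2 N, N = 287.1 N (and f = μN = 140.7 N).

P ≈ 290 N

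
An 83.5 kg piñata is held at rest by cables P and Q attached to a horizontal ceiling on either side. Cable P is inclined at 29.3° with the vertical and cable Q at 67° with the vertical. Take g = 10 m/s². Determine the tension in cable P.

T_P ≈ 773 N

Angles from the horizontal: cable P is 90° − 29.3° = 60.7°, cable Q is 90° − 67° = 23°.
Weight W = 83.5 × 10 = 835 N acts straight down.
Horizontal: T_P cos 60.7° = T_Q cos 23°  →  T_Q = 0.5316 T_P.
Vertical: T_P sin 60.7° + T_Q sin 23° = 835.
Substituting the horizontal relation into the vertical equation gives 1.08 T_P = 835, so T_P = 773.3 N.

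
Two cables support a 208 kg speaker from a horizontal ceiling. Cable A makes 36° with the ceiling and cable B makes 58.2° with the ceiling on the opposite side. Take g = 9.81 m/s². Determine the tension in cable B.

Weight W = 208 × 9.81 = 2040 N acts straight down.
Horizontal: T_A cos 36° = T_B cos 58.2°  →  T_A = 0.6514 T_B.
Vertical: T_A sin 36° + T_B sin 58.2° = 2040.
Substituting the horizontal relation into the vertical equation gives 1.233 T_B = 2040, so T_B = 1655 N.

T_B ≈ 1660 N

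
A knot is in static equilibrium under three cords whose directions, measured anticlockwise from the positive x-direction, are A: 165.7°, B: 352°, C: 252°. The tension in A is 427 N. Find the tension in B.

T_B ≈ 433 N

Resolve: ΣF_x = 427 cos 165.7° + T_B cos 352° + T_C cos 252° = 0.
        ΣF_y = 427 sin 165.7° + T_B sin 352° + T_C sin 252° = 0.
The known terms sum to (-413.8, 105.5) N, so 0.9903 T_B − 0.3090 T_C = 413.8 and -0.1392 T_B − 0.9511 T_C = -105.5.
Solving simultaneously: T_B = 432.7 N, T_C = 47.58 N.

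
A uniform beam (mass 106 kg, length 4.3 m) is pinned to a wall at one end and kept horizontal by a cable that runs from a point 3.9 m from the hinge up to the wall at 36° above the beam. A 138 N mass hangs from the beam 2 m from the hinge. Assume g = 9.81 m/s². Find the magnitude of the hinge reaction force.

Take torques about the hinge: T sin 36° · 3.9 = 106×9.81×2.15 + 138×2 = 2511.7 N·m.
So T = 2511.7 / (0.5878 × 3.9) = 1095.7 N.
ΣF_x = 0: H_x = T cos 36° = 886.42 N.
ΣF_y = 0: H_y = (106×9.81 + 138) − T sin 36° = 1177.9 − 644.03 = 533.83 N.
|H| = √(H_x² + H_y²) = √((886.42)² + (533.83)²) = 1034.8 N.

|H| ≈ 1030 N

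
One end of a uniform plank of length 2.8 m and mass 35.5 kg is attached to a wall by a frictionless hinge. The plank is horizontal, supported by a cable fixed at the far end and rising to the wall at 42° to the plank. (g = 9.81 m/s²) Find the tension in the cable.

Take torques about the hinge: T sin 42° · 2.8 = 35.5×9.81×1.4 = 487.56 N·m.
So T = 487.56 / (0.6691 × 2.8) = 260.23 N.

T ≈ 260 N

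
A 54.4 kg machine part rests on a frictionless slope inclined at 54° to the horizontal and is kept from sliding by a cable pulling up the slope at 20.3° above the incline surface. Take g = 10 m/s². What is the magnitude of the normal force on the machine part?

N ≈ 157 N

Take axes along and perpendicular to the incline. Weight components: W sin 54° = 440.1 N down-slope, W cos 54° = 319.8 N into the surface.
Along incline: T cos 20.3° = W sin 54° → T = 469.3 N.
Perpendicular: N = W cos 54° − T sin 20.3° = 157 N.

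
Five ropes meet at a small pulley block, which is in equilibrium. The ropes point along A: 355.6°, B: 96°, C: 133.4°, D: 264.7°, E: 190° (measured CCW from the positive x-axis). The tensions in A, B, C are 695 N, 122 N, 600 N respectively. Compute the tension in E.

T_E ≈ 228 N

Resolve: ΣF_x = 695 cos 355.6° + 122 cos 96° + 600 cos 133.4° + T_D cos 264.7° + T_E cos 190° = 0.
        ΣF_y = 695 sin 355.6° + 122 sin 96° + 600 sin 133.4° + T_D sin 264.7° + T_E sin 190° = 0.
The known terms sum to (267.9, 504) N, so -0.0924 T_D − 0.9848 T_E = -267.9 and -0.9957 T_D − 0.1736 T_E = -504.
Solving simultaneously: T_D = 466.3 N, T_E = 228.3 N.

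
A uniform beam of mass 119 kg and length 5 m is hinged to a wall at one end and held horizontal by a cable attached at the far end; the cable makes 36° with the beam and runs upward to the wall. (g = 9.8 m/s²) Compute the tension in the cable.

Take torques about the hinge: T sin 36° · 5 = 119×9.8×2.5 = 2915.5 N·m.
So T = 2915.5 / (0.5878 × 5) = 992.03 N.

T ≈ 992 N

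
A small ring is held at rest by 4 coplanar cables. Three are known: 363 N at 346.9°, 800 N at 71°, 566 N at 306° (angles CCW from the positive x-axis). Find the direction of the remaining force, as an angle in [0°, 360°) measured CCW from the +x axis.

θ ≈ 193°

Sum the known components: ΣF_x = 946.7 N, ΣF_y = 216.2 N.
For equilibrium the remaining force must supply (−ΣF_x, −ΣF_y) = (-946.7, -216.2) N.
Magnitude = √((-946.7)² + (-216.2)²) = 971.1 N; direction = atan2(-216.2, -946.7) = 192.9°.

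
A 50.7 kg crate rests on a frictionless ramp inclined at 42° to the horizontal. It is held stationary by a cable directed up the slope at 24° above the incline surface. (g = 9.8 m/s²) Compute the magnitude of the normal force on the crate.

N ≈ 221 N

Take axes along and perpendicular to the incline. Weight components: W sin 42° = 332.5 N down-slope, W cos 42° = 369.2 N into the surface.
Along incline: T cos 24° = W sin 42° → T = 363.9 N.
Perpendicular: N = W cos 42° − T sin 24° = 221.2 N.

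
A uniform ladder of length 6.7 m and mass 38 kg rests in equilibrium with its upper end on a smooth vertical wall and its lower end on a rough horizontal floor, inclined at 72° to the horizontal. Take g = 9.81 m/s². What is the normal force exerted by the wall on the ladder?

N_wall ≈ 60.6 N

Torques about the foot: N_wall · 6.7 sin 72° = 38×9.81×3.35 cos 72° → N_wall = 60.562 N.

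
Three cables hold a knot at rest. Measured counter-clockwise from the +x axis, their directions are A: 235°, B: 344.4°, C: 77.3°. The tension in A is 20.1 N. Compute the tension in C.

T_C ≈ 19 N

Resolve: ΣF_x = 20.1 cos 235° + T_B cos 344.4° + T_C cos 77.3° = 0.
        ΣF_y = 20.1 sin 235° + T_B sin 344.4° + T_C sin 77.3° = 0.
The known terms sum to (-11.53, -16.46) N, so 0.9632 T_B + 0.2198 T_C = 11.53 and -0.2689 T_B + 0.9755 T_C = 16.46.
Solving simultaneously: T_B = 7.637 N, T_C = 18.98 N.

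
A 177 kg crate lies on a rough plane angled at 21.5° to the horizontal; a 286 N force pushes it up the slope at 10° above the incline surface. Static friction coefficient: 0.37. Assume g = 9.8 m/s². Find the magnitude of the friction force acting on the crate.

Axes along / perpendicular to the incline. W sin 21.5° = 635.7 N down-slope; W cos 21.5° = 1614 N into the surface.
Perpendicular: N = W cos 21.5° − P sin 10° = 1614 − 49.66 = 1564 N.
Along incline: P cos 10° + f = W sin 21.5° (friction acts up-slope) → f = 635.7 − 281.7 = 354.1 N.
|f| = 354.1 N ≤ μN = 578.8 N, so the crate is indeed static.

f ≈ 354 N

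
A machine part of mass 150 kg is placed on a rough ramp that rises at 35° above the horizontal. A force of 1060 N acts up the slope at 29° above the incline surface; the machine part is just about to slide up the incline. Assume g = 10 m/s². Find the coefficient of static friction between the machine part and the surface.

μ ≈ 0.0934

On the verge of sliding up the incline, friction is at its maximum μN and acts down the slope.
Perpendicular to incline: N = W cos 35° − P sin 29° = 1229 − 513.9 = 714.8 N.
Along incline: P cos 29° − μN = W sin 35° → μ = −(W sin 35° − P cos 29°) / N = 0.09335.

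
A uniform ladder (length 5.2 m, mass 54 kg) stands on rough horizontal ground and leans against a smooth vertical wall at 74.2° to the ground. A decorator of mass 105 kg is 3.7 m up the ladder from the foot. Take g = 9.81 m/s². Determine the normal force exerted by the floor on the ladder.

ΣF_y = 0: N_floor = 54×9.81 + 105×9.81 = 1559.8 N.

N_floor ≈ 1560 N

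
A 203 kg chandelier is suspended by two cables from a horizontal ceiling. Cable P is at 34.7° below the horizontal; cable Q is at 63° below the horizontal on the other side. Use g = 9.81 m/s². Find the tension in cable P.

T_P ≈ 912 N

Weight W = 203 × 9.81 = 1991 N acts straight down.
Horizontal: T_P cos 34.7° = T_Q cos 63°  →  T_Q = 1.811 T_P.
Vertical: T_P sin 34.7° + T_Q sin 63° = 1991.
Substituting the horizontal relation into the vertical equation gives 2.183 T_P = 1991, so T_P = 912.3 N.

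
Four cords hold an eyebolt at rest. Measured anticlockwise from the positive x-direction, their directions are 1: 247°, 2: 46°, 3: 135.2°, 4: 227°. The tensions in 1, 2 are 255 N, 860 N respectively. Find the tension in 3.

T_3 ≈ 102 N

Resolve: ΣF_x = 255 cos 247° + 860 cos 46° + T_3 cos 135.2° + T_4 cos 227° = 0.
        ΣF_y = 255 sin 247° + 860 sin 46° + T_3 sin 135.2° + T_4 sin 227° = 0.
The known terms sum to (497.8, 383.9) N, so -0.7096 T_3 − 0.6820 T_4 = -497.8 and 0.7046 T_3 − 0.7314 T_4 = -383.9.
Solving simultaneously: T_3 = 102.3 N, T_4 = 623.5 N.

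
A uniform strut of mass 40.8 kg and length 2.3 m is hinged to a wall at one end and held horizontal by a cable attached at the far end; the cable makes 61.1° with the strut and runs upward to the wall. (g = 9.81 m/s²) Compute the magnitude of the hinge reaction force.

Take torques about the hinge: T sin 61.1° · 2.3 = 40.8×9.81×1.15 = 460.29 N·m.
So T = 460.29 / (0.8755 × 2.3) = 228.59 N.
ΣF_x = 0: H_x = T cos 61.1° = 110.47 N.
ΣF_y = 0: H_y = (40.8×9.81) − T sin 61.1° = 400.25 − 200.12 = 200.12 N.
|H| = √(H_x² + H_y²) = √((110.47)² + (200.12)²) = 228.59 N.

|H| ≈ 229 N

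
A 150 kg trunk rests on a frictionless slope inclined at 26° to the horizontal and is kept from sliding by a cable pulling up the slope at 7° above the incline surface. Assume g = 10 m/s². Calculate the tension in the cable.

T ≈ 662 N

Take axes along and perpendicular to the incline. Weight components: W sin 26° = 657.6 N down-slope, W cos 26° = 1348 N into the surface.
Along incline: T cos 7° = W sin 26° → T = 662.5 N.
Perpendicular: N = W cos 26° − T sin 7° = 1267 N.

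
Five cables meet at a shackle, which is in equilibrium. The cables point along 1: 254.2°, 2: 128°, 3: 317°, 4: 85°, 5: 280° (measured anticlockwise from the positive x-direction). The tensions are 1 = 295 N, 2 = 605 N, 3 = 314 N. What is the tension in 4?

Resolve: ΣF_x = 295 cos 254.2° + 605 cos 128° + 314 cos 317° + T_4 cos 85° + T_5 cos 280° = 0.
        ΣF_y = 295 sin 254.2° + 605 sin 128° + 314 sin 317° + T_4 sin 85° + T_5 sin 280° = 0.
The known terms sum to (-223.2, -21.26) N, so 0.0872 T_4 + 0.1736 T_5 = 223.2 and 0.9962 T_4 − 0.9848 T_5 = 21.26.
Solving simultaneously: T_4 = 863.4 N, T_5 = 851.8 N.

T_4 ≈ 863 N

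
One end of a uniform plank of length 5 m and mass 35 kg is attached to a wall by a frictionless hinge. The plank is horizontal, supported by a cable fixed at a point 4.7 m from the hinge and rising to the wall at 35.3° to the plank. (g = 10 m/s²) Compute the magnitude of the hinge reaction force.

Take torques about the hinge: T sin 35.3° · 4.7 = 35×10×2.5 = 875 N·m.
So T = 875 / (0.5779 × 4.7) = 322.17 N.
ΣF_x = 0: H_x = T cos 35.3° = 262.94 N.
ΣF_y = 0: H_y = (35×10) − T sin 35.3° = 350 − 186.17 = 163.83 N.
|H| = √(H_x² + H_y²) = √((262.94)² + (163.83)²) = 309.8 N.

|H| ≈ 310 N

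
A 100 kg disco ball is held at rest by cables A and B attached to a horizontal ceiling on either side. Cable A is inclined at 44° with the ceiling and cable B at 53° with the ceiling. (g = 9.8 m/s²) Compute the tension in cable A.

T_A ≈ 594 N

Weight W = 100 × 9.8 = 980 N acts straight down.
Horizontal: T_A cos 44° = T_B cos 53°  →  T_B = 1.195 T_A.
Vertical: T_A sin 44° + T_B sin 53° = 980.
Substituting the horizontal relation into the vertical equation gives 1.649 T_A = 980, so T_A = 594.2 N.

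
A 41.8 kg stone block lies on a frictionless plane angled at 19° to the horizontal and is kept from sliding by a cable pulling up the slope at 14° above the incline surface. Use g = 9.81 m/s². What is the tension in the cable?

Take axes along and perpendicular to the incline. Weight components: W sin 19° = 133.5 N down-slope, W cos 19° = 387.7 N into the surface.
Along incline: T cos 14° = W sin 19° → T = 137.6 N.
Perpendicular: N = W cos 19° − T sin 14° = 354.4 N.

T ≈ 138 N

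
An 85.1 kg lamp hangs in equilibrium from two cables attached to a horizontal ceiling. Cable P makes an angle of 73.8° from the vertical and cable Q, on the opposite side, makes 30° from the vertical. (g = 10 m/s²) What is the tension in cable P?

Angles from the horizontal: cable P is 90° − 73.8° = 16.2°, cable Q is 90° − 30° = 60°.
Weight W = 85.1 × 10 = 851 N acts straight down.
Horizontal: T_P cos 16.2° = T_Q cos 60°  →  T_Q = 1.921 T_P.
Vertical: T_P sin 16.2° + T_Q sin 60° = 851.
Substituting the horizontal relation into the vertical equation gives 1.942 T_P = 851, so T_P = 438.1 N.

T_P ≈ 438 N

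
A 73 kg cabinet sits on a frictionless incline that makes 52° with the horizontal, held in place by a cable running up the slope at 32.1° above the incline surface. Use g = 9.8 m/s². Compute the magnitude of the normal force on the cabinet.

Take axes along and perpendicular to the incline. Weight components: W sin 52° = 563.7 N down-slope, W cos 52° = 440.4 N into the surface.
Along incline: T cos 32.1° = W sin 52° → T = 665.5 N.
Perpendicular: N = W cos 52° − T sin 32.1° = 86.81 N.

N ≈ 86.8 N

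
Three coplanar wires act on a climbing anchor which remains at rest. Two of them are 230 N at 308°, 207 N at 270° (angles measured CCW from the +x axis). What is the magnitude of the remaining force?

Sum the known components: ΣF_x = 141.6 N, ΣF_y = -388.2 N.
For equilibrium the remaining force must supply (−ΣF_x, −ΣF_y) = (-141.6, 388.2) N.
Magnitude = √((-141.6)² + (388.2)²) = 413.3 N; direction = atan2(388.2, -141.6) = 110.0°.

F ≈ 413 N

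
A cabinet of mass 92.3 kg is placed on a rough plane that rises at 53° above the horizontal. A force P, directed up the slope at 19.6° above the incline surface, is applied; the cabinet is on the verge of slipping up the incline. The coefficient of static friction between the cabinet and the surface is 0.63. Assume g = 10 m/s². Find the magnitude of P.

P ≈ 943 N

On the verge of sliding up the incline, friction equals μN and acts down the slope.
Perpendicular: N + P sin 19.6° = W cos 53° = 555.5 N.
Along incline: P cos 19.6° = W sin 53° + μN  with W sin 53° = 737.1 N.
Solving the pair for P and N: P = 942.5 N, N = 239.3 N (and f = μN = 150.8 N).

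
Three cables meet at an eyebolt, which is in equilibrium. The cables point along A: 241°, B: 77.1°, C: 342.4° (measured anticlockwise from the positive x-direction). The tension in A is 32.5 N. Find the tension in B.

T_B ≈ 32 N

Resolve: ΣF_x = 32.5 cos 241° + T_B cos 77.1° + T_C cos 342.4° = 0.
        ΣF_y = 32.5 sin 241° + T_B sin 77.1° + T_C sin 342.4° = 0.
The known terms sum to (-15.76, -28.43) N, so 0.2233 T_B + 0.9532 T_C = 15.76 and 0.9748 T_B − 0.3024 T_C = 28.43.
Solving simultaneously: T_B = 31.97 N, T_C = 9.043 N.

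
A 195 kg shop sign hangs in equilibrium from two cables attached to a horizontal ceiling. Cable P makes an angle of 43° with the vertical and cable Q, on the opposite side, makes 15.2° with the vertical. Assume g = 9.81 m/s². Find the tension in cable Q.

T_Q ≈ 1540 N

Angles from the horizontal: cable P is 90° − 43° = 47°, cable Q is 90° − 15.2° = 74.8°.
Weight W = 195 × 9.81 = 1913 N acts straight down.
Horizontal: T_P cos 47° = T_Q cos 74.8°  →  T_P = 0.3844 T_Q.
Vertical: T_P sin 47° + T_Q sin 74.8° = 1913.
Substituting the horizontal relation into the vertical equation gives 1.246 T_Q = 1913, so T_Q = 1535 N.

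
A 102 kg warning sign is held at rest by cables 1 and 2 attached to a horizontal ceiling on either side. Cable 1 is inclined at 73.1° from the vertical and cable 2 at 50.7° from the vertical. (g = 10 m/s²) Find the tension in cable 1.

T_1 ≈ 950 N

Angles from the horizontal: cable 1 is 90° − 73.1° = 16.9°, cable 2 is 90° − 50.7° = 39.3°.
Weight W = 102 × 10 = 1020 N acts straight down.
Horizontal: T_1 cos 16.9° = T_2 cos 39.3°  →  T_2 = 1.236 T_1.
Vertical: T_1 sin 16.9° + T_2 sin 39.3° = 1020.
Substituting the horizontal relation into the vertical equation gives 1.074 T_1 = 1020, so T_1 = 949.9 N.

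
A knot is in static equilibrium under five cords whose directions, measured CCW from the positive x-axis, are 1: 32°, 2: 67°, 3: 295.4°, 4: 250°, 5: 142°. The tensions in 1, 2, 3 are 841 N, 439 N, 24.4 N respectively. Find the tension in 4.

T_4 ≈ 1270 N

Resolve: ΣF_x = 841 cos 32° + 439 cos 67° + 24.4 cos 295.4° + T_4 cos 250° + T_5 cos 142° = 0.
        ΣF_y = 841 sin 32° + 439 sin 67° + 24.4 sin 295.4° + T_4 sin 250° + T_5 sin 142° = 0.
The known terms sum to (895.2, 827.7) N, so -0.3420 T_4 − 0.7880 T_5 = -895.2 and -0.9397 T_4 + 0.6157 T_5 = -827.7.
Solving simultaneously: T_4 = 1265 N, T_5 = 586.8 N.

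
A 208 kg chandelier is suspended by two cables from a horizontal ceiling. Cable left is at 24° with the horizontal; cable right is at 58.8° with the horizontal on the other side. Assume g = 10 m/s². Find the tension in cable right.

Weight W = 208 × 10 = 2080 N acts straight down.
Horizontal: T_left cos 24° = T_right cos 58.8°  →  T_left = 0.5671 T_right.
Vertical: T_left sin 24° + T_right sin 58.8° = 2080.
Substituting the horizontal relation into the vertical equation gives 1.086 T_right = 2080, so T_right = 1915 N.

T_right ≈ 1920 N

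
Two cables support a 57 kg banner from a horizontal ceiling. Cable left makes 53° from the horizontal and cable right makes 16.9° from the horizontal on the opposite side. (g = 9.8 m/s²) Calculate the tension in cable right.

T_right ≈ 358 N

Weight W = 57 × 9.8 = 558.6 N acts straight down.
Horizontal: T_left cos 53° = T_right cos 16.9°  →  T_left = 1.59 T_right.
Vertical: T_left sin 53° + T_right sin 16.9° = 558.6.
Substituting the horizontal relation into the vertical equation gives 1.56 T_right = 558.6, so T_right = 358 N.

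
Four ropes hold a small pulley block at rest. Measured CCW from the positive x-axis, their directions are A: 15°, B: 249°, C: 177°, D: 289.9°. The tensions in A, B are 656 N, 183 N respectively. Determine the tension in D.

Resolve: ΣF_x = 656 cos 15° + 183 cos 249° + T_C cos 177° + T_D cos 289.9° = 0.
        ΣF_y = 656 sin 15° + 183 sin 249° + T_C sin 177° + T_D sin 289.9° = 0.
The known terms sum to (568.1, -1.06) N, so -0.9986 T_C + 0.3404 T_D = -568.1 and 0.0523 T_C − 0.9403 T_D = 1.06.
Solving simultaneously: T_C = 579.5 N, T_D = 31.12 N.

T_D ≈ 31.1 N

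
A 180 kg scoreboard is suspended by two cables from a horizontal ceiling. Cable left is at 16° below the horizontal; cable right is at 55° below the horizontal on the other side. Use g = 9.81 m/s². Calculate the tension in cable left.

Weight W = 180 × 9.81 = 1766 N acts straight down.
Horizontal: T_left cos 16° = T_right cos 55°  →  T_right = 1.676 T_left.
Vertical: T_left sin 16° + T_right sin 55° = 1766.
Substituting the horizontal relation into the vertical equation gives 1.648 T_left = 1766, so T_left = 1071 N.

T_left ≈ 1070 N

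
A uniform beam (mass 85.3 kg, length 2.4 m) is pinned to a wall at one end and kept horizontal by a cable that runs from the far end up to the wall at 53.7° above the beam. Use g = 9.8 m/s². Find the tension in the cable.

T ≈ 519 N

Take torques about the hinge: T sin 53.7° · 2.4 = 85.3×9.8×1.2 = 1003.1 N·m.
So T = 1003.1 / (0.8059 × 2.4) = 518.62 N.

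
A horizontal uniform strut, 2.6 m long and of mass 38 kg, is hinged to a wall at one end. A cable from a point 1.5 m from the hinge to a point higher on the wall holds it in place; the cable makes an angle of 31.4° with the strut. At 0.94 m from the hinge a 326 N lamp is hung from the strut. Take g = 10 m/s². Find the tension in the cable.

T ≈ 1020 N

Take torques about the hinge: T sin 31.4° · 1.5 = 38×10×1.3 + 326×0.94 = 800.44 N·m.
So T = 800.44 / (0.5210 × 1.5) = 1024.2 N.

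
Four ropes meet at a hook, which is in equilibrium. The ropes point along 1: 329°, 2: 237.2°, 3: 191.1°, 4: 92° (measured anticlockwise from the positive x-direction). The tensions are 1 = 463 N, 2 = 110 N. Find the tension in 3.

T_3 ≈ 330 N

Resolve: ΣF_x = 463 cos 329° + 110 cos 237.2° + T_3 cos 191.1° + T_4 cos 92° = 0.
        ΣF_y = 463 sin 329° + 110 sin 237.2° + T_3 sin 191.1° + T_4 sin 92° = 0.
The known terms sum to (337.3, -330.9) N, so -0.9813 T_3 − 0.0349 T_4 = -337.3 and -0.1925 T_3 + 0.9994 T_4 = 330.9.
Solving simultaneously: T_3 = 329.7 N, T_4 = 394.6 N.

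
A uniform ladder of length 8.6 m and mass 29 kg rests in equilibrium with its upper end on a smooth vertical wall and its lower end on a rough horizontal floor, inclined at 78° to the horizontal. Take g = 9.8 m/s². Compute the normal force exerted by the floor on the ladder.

N_floor ≈ 284 N

ΣF_y = 0: N_floor = 29×9.8 = 284.2 N.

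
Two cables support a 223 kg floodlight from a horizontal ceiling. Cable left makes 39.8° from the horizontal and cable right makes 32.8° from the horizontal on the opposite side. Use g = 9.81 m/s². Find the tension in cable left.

Weight W = 223 × 9.81 = 2188 N acts straight down.
Horizontal: T_left cos 39.8° = T_right cos 32.8°  →  T_right = 0.914 T_left.
Vertical: T_left sin 39.8° + T_right sin 32.8° = 2188.
Substituting the horizontal relation into the vertical equation gives 1.135 T_left = 2188, so T_left = 1927 N.

T_left ≈ 1930 N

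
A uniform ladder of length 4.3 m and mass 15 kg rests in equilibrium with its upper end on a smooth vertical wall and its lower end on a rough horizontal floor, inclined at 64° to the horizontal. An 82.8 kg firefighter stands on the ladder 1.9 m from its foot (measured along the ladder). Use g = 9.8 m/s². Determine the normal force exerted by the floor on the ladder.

ΣF_y = 0: N_floor = 15×9.8 + 82.8×9.8 = 958.44 N.

N_floor ≈ 958 N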